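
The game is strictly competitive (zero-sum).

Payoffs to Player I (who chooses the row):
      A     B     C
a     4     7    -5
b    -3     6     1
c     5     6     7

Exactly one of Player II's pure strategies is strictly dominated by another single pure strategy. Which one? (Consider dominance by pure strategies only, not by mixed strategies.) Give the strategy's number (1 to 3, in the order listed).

Player II prefers columns that give Player I less. Compare B with A: 4 < 7, -3 < 6, 5 < 6.
So A strictly dominates B for Player II; B is strictly dominated.

2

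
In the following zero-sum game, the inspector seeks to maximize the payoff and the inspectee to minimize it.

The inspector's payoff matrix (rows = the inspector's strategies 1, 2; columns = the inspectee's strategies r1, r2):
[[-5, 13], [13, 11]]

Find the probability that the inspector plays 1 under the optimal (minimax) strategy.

1/10

Row minima are -5 and 11, so the inspector's maximin is 11; column maxima are 13 and 13, so the inspectee's minimax is 13. These differ, so the equilibrium is in mixed strategies.
Let the inspector play 1 with probability p. The inspectee is indifferent when −5p + 13(1−p) = 13p + 11(1−p), giving p = 1/10.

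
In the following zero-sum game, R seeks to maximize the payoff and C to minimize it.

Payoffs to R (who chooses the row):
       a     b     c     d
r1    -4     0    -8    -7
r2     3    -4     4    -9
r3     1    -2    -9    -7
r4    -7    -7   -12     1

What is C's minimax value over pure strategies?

The worst case (largest entry) in each column is a: 3, b: 0, c: 4, d: 1.
The best (smallest) of these is 0.

0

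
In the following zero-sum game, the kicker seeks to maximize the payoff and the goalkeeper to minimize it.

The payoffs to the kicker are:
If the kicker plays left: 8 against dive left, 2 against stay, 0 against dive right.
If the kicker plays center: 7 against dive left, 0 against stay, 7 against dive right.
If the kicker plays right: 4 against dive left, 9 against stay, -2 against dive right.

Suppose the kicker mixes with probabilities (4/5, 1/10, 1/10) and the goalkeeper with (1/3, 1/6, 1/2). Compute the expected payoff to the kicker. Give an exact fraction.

Against (1/3, 1/6, 1/2), each row's expected payoff is left: 3; center: 35/6; right: 11/6.
Taking the (4/5, 1/10, 1/10)-weighted average: (4/5)·(3) + (1/10)·(35/6) + (1/10)·(11/6) = 19/6.

19/6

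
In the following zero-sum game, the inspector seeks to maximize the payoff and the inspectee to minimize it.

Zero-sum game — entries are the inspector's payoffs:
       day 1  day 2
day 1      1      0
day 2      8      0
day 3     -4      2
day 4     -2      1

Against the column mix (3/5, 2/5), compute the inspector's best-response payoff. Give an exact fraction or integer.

24/5

day 1: (1)·(3/5) + (0)·(2/5) = 3/5.
day 2: (8)·(3/5) + (0)·(2/5) = 24/5.
day 3: (-4)·(3/5) + (2)·(2/5) = -8/5.
day 4: (-2)·(3/5) + (1)·(2/5) = -4/5.
The best pure response is day 2 with expected payoff 24/5.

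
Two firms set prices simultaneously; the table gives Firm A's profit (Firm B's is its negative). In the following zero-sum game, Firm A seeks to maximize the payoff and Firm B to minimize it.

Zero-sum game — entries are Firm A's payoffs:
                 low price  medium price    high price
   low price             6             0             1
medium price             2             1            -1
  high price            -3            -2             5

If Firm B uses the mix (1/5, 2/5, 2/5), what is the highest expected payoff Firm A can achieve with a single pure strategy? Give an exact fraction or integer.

8/5

low price: (6)·(1/5) + (0)·(2/5) + (1)·(2/5) = 8/5.
medium price: (2)·(1/5) + (1)·(2/5) + (-1)·(2/5) = 2/5.
high price: (-3)·(1/5) + (-2)·(2/5) + (5)·(2/5) = 3/5.
The best pure response is low price with expected payoff 8/5.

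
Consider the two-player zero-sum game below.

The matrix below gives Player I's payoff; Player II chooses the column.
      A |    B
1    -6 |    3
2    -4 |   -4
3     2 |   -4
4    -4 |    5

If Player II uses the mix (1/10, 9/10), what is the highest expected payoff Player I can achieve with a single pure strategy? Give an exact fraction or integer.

41/10

1: (-6)·(1/10) + (3)·(9/10) = 21/10.
2: (-4)·(1/10) + (-4)·(9/10) = -4.
3: (2)·(1/10) + (-4)·(9/10) = -17/5.
4: (-4)·(1/10) + (5)·(9/10) = 41/10.
The best pure response is 4 with expected payoff 41/10.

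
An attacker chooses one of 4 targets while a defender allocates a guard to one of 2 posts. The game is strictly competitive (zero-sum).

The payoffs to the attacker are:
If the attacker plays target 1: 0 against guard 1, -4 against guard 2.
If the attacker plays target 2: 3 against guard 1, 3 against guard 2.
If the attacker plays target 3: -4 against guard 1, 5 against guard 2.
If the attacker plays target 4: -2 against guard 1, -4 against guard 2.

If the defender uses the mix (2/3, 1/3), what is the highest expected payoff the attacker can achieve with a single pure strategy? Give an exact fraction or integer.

3

target 1: (0)·(2/3) + (-4)·(1/3) = -4/3.
target 2: (3)·(2/3) + (3)·(1/3) = 3.
target 3: (-4)·(2/3) + (5)·(1/3) = -1.
target 4: (-2)·(2/3) + (-4)·(1/3) = -8/3.
The best pure response is target 2 with expected payoff 3.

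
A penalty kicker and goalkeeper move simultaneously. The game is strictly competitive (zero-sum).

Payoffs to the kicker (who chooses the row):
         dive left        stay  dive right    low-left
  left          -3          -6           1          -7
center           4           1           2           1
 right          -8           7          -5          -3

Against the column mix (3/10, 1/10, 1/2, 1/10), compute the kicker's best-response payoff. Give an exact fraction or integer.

left: (-3)·(3/10) + (-6)·(1/10) + (1)·(1/2) + (-7)·(1/10) = -17/10.
center: (4)·(3/10) + (1)·(1/10) + (2)·(1/2) + (1)·(1/10) = 12/5.
right: (-8)·(3/10) + (7)·(1/10) + (-5)·(1/2) + (-3)·(1/10) = -9/2.
The best pure response is center with expected payoff 12/5.

12/5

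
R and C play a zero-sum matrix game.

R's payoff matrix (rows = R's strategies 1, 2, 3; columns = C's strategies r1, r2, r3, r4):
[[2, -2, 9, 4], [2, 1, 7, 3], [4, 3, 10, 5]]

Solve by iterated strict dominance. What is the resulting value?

Row 2 is strictly dominated by row 3 (4>2, 3>1, 10>7, 5>3); eliminate 2.
Column r4 is strictly dominated by r1 for C (2<4, 4<5); eliminate r4.
Column r3 is strictly dominated by r1 for C (2<9, 4<10); eliminate r3.
Row 1 is strictly dominated by row 3 (4>2, 3>-2); eliminate 1.
Column r1 is strictly dominated by r2 for C (3<4); eliminate r1.
Only (3, r2) remains, with payoff 3.

3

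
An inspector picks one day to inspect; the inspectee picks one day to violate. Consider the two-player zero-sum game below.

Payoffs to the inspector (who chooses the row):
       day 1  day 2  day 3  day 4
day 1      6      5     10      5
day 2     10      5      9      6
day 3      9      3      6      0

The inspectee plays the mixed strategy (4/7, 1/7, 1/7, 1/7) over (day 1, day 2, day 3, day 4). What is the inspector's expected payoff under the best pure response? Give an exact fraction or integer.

60/7

day 1: (6)·(4/7) + (5)·(1/7) + (10)·(1/7) + (5)·(1/7) = 44/7.
day 2: (10)·(4/7) + (5)·(1/7) + (9)·(1/7) + (6)·(1/7) = 60/7.
day 3: (9)·(4/7) + (3)·(1/7) + (6)·(1/7) + (0)·(1/7) = 45/7.
The best pure response is day 2 with expected payoff 60/7.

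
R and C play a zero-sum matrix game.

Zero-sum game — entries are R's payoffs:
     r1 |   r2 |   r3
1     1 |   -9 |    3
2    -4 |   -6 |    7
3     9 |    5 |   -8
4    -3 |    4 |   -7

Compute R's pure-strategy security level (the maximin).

The worst-case payoff for each row is 1: -9, 2: -6, 3: -8, 4: -7.
The best of these is -6.

-6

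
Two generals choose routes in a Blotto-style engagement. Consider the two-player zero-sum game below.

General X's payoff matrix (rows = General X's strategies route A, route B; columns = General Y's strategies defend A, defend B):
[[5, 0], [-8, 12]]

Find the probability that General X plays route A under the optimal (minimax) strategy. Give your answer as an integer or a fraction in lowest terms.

Row minima are 0 and -8, so General X's maximin is 0; column maxima are 5 and 12, so General Y's minimax is 5. These differ, so the equilibrium is in mixed strategies.
Let General X play route A with probability p. General Y is indifferent when 5p − 8(1−p) = 12(1−p), giving p = 4/5.

4/5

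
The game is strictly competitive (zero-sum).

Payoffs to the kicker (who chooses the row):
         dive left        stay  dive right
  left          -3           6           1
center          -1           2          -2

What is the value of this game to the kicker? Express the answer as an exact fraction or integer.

Column stay is strictly dominated by dive right for the goalkeeper (it gives the kicker more in every row).
The remaining 2×2 game on (left, center) × (dive left, dive right) has no saddle point. Let the kicker play left with probability p; indifference gives −3p − (1−p) = p − 2(1−p), so p = 1/5.
Similarly the goalkeeper's optimal q on dive left is 3/5, and the value is -3·(3/5) + (1)·(2/5) = -7/5.

-7/5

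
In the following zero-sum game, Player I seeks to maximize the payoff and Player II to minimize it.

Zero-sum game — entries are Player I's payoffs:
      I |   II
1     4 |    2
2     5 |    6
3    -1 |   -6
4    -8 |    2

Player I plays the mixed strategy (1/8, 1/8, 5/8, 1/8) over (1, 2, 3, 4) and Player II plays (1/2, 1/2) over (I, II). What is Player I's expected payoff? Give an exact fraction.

-3/2

Against (1/2, 1/2), each row's expected payoff is 1: 3; 2: 11/2; 3: -7/2; 4: -3.
Taking the (1/8, 1/8, 5/8, 1/8)-weighted average: (1/8)·(3) + (1/8)·(11/2) + (5/8)·(-7/2) + (1/8)·(-3) = -3/2.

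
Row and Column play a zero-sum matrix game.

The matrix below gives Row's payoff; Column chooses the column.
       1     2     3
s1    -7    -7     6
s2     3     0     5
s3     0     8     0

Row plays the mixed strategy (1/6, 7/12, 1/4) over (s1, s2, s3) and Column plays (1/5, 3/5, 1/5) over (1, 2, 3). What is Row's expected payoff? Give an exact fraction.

Against (1/5, 3/5, 1/5), each row's expected payoff is s1: -22/5; s2: 8/5; s3: 24/5.
Taking the (1/6, 7/12, 1/4)-weighted average: (1/6)·(-22/5) + (7/12)·(8/5) + (1/4)·(24/5) = 7/5.

7/5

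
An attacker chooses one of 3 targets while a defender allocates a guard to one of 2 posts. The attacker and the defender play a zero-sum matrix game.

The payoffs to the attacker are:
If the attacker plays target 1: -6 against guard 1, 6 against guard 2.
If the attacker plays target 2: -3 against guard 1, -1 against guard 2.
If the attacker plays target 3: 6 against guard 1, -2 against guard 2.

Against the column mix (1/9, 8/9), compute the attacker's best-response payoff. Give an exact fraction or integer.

14/3

target 1: (-6)·(1/9) + (6)·(8/9) = 14/3.
target 2: (-3)·(1/9) + (-1)·(8/9) = -11/9.
target 3: (6)·(1/9) + (-2)·(8/9) = -10/9.
The best pure response is target 1 with expected payoff 14/3.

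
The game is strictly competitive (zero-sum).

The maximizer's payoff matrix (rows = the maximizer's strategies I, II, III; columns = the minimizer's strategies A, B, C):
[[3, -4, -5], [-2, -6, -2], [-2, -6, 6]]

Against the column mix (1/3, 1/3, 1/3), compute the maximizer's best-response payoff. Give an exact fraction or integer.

I: (3)·(1/3) + (-4)·(1/3) + (-5)·(1/3) = -2.
II: (-2)·(1/3) + (-6)·(1/3) + (-2)·(1/3) = -10/3.
III: (-2)·(1/3) + (-6)·(1/3) + (6)·(1/3) = -2/3.
The best pure response is III with expected payoff -2/3.

-2/3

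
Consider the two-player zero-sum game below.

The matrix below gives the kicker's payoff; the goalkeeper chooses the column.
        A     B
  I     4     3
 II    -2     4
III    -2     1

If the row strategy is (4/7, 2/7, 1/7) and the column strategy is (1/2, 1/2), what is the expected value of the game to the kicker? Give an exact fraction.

31/14

Against (1/2, 1/2), each row's expected payoff is I: 7/2; II: 1; III: -1/2.
Taking the (4/7, 2/7, 1/7)-weighted average: (4/7)·(7/2) + (2/7)·(1) + (1/7)·(-1/2) = 31/14.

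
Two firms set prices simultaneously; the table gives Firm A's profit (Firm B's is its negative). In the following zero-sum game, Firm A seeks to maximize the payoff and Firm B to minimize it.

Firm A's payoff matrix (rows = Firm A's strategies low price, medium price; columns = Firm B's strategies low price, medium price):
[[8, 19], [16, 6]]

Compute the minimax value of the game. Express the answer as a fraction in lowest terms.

256/21

Row minima are 8 and 6, so Firm A's maximin is 8; column maxima are 16 and 19, so Firm B's minimax is 16. These differ, so the equilibrium is in mixed strategies.
Let Firm A play low price with probability p. Firm B is indifferent when 8p + 16(1−p) = 19p + 6(1−p), giving p = 10/21.
Let Firm B play low price with probability q. Firm A is indifferent when 8q + 19(1−q) = 16q + 6(1−q), giving q = 13/21.
The value is 8·(13/21) + (19)·(8/21) = 256/21.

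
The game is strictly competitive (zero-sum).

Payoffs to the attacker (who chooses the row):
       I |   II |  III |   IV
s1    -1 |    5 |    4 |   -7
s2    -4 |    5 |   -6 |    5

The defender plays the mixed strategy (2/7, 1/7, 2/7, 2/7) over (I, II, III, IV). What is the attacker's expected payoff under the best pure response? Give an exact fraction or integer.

-3/7

s1: (-1)·(2/7) + (5)·(1/7) + (4)·(2/7) + (-7)·(2/7) = -3/7.
s2: (-4)·(2/7) + (5)·(1/7) + (-6)·(2/7) + (5)·(2/7) = -5/7.
The best pure response is s1 with expected payoff -3/7.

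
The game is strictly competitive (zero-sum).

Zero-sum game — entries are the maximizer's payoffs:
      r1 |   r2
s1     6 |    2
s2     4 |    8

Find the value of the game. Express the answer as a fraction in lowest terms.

Row minima are 2 and 4, so the maximizer's maximin is 4; column maxima are 6 and 8, so the minimizer's minimax is 6. These differ, so the equilibrium is in mixed strategies.
Let the maximizer play s1 with probability p. The minimizer is indifferent when 6p + 4(1−p) = 2p + 8(1−p), giving p = 1/2.
Let the minimizer play r1 with probability q. The maximizer is indifferent when 6q + 2(1−q) = 4q + 8(1−q), giving q = 3/4.
The value is 6·(3/4) + (2)·(1/4) = 5.

5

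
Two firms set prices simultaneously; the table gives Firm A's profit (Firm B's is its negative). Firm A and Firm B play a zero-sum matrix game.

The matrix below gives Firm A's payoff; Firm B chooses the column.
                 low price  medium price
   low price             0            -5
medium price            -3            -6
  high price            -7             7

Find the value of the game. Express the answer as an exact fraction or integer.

-35/19

Row medium price is strictly dominated by row low price, so Firm A never plays it.
The remaining 2×2 game on (low price, high price) × (low price, medium price) has no saddle point. Let Firm A play low price with probability p; indifference gives −7(1−p) = −5p + 7(1−p), so p = 14/19.
Similarly Firm B's optimal q on low price is 12/19, and the value is 0·(12/19) + (-5)·(7/19) = -35/19.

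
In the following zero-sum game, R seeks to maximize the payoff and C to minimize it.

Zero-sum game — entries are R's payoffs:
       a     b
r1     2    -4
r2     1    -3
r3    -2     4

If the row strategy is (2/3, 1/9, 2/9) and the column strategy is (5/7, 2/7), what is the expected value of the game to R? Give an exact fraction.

Against (5/7, 2/7), each row's expected payoff is r1: 2/7; r2: -1/7; r3: -2/7.
Taking the (2/3, 1/9, 2/9)-weighted average: (2/3)·(2/7) + (1/9)·(-1/7) + (2/9)·(-2/7) = 1/9.

1/9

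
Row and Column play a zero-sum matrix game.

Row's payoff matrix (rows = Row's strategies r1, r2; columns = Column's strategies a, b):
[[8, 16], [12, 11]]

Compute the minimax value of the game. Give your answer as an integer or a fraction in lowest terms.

Row minima are 8 and 11, so Row's maximin is 11; column maxima are 12 and 16, so Column's minimax is 12. These differ, so the equilibrium is in mixed strategies.
Let Row play r1 with probability p. Column is indifferent when 8p + 12(1−p) = 16p + 11(1−p), giving p = 1/9.
Let Column play a with probability q. Row is indifferent when 8q + 16(1−q) = 12q + 11(1−q), giving q = 5/9.
The value is 8·(5/9) + (16)·(4/9) = 104/9.

104/9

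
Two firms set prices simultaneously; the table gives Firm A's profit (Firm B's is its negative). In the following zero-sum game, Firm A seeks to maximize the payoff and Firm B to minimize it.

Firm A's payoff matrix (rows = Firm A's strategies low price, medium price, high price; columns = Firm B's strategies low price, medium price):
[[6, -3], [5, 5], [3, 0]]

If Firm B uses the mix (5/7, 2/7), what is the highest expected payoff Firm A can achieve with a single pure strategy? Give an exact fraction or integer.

low price: (6)·(5/7) + (-3)·(2/7) = 24/7.
medium price: (5)·(5/7) + (5)·(2/7) = 5.
high price: (3)·(5/7) + (0)·(2/7) = 15/7.
The best pure response is medium price with expected payoff 5.

5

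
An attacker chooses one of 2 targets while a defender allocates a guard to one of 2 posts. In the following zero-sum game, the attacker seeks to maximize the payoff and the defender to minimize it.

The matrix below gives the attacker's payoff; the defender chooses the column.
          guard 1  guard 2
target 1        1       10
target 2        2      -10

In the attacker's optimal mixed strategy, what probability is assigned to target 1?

Row minima are 1 and -10, so the attacker's maximin is 1; column maxima are 2 and 10, so the defender's minimax is 2. These differ, so the equilibrium is in mixed strategies.
Let the attacker play target 1 with probability p. The defender is indifferent when p + 2(1−p) = 10p − 10(1−p), giving p = 4/7.

4/7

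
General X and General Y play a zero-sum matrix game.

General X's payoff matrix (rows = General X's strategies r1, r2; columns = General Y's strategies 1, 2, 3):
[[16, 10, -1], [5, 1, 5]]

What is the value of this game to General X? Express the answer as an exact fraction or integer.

Column 1 is strictly dominated by 2 for General Y (it gives General X more in every row).
The remaining 2×2 game on (r1, r2) × (2, 3) has no saddle point. Let General X play r1 with probability p; indifference gives 10p + (1−p) = −p + 5(1−p), so p = 4/15.
Similarly General Y's optimal q on 2 is 2/5, and the value is 10·(2/5) + (-1)·(3/5) = 17/5.

17/5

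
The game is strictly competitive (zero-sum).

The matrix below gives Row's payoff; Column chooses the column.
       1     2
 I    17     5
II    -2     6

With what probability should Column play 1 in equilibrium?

1/20

Row minima are 5 and -2, so Row's maximin is 5; column maxima are 17 and 6, so Column's minimax is 6. These differ, so the equilibrium is in mixed strategies.
Let Column play 1 with probability q. Row is indifferent when 17q + 5(1−q) = −2q + 6(1−q), giving q = 1/20.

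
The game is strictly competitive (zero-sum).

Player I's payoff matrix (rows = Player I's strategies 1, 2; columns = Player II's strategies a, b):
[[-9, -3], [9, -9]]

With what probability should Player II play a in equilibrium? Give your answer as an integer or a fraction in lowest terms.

Row minima are -9 and -9, so Player I's maximin is -9; column maxima are 9 and -3, so Player II's minimax is -3. These differ, so the equilibrium is in mixed strategies.
Let Player II play a with probability q. Player I is indifferent when −9q − 3(1−q) = 9q − 9(1−q), giving q = 1/4.

1/4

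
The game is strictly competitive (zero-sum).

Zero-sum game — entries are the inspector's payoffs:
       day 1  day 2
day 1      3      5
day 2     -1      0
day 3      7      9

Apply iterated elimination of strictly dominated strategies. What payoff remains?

Row day 2 is strictly dominated by row day 1 (3>-1, 5>0); eliminate day 2.
Row day 1 is strictly dominated by row day 3 (7>3, 9>5); eliminate day 1.
Column day 2 is strictly dominated by day 1 for the inspectee (7<9); eliminate day 2.
Only (day 3, day 1) remains, with payoff 7.

7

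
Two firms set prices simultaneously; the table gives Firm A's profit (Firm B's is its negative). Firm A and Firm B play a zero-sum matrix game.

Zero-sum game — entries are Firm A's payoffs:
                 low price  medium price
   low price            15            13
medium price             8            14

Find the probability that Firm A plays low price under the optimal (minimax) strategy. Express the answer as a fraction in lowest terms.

3/4

Row minima are 13 and 8, so Firm A's maximin is 13; column maxima are 15 and 14, so Firm B's minimax is 14. These differ, so the equilibrium is in mixed strategies.
Let Firm A play low price with probability p. Firm B is indifferent when 15p + 8(1−p) = 13p + 14(1−p), giving p = 3/4.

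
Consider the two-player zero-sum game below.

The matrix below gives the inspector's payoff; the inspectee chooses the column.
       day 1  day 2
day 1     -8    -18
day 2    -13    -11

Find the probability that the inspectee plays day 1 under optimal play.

Row minima are -18 and -13, so the inspector's maximin is -13; column maxima are -8 and -11, so the inspectee's minimax is -11. These differ, so the equilibrium is in mixed strategies.
Let the inspectee play day 1 with probability q. The inspector is indifferent when −8q − 18(1−q) = −13q − 11(1−q), giving q = 7/12.

7/12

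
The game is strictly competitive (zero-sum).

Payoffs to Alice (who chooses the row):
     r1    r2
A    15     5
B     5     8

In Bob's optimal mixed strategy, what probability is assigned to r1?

3/13

Row minima are 5 and 5, so Alice's maximin is 5; column maxima are 15 and 8, so Bob's minimax is 8. These differ, so the equilibrium is in mixed strategies.
Let Bob play r1 with probability q. Alice is indifferent when 15q + 5(1−q) = 5q + 8(1−q), giving q = 3/13.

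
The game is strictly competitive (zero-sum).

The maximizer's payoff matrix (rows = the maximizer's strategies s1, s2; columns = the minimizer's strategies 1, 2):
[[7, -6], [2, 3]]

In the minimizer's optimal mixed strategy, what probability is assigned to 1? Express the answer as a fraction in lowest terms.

Row minima are -6 and 2, so the maximizer's maximin is 2; column maxima are 7 and 3, so the minimizer's minimax is 3. These differ, so the equilibrium is in mixed strategies.
Let the minimizer play 1 with probability q. The maximizer is indifferent when 7q − 6(1−q) = 2q + 3(1−q), giving q = 9/14.

9/14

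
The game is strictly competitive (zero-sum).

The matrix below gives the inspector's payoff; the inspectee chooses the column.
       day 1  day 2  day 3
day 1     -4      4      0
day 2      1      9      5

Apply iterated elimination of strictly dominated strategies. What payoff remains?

1

Column day 3 is strictly dominated by day 1 for the inspectee (-4<0, 1<5); eliminate day 3.
Column day 2 is strictly dominated by day 1 for the inspectee (-4<4, 1<9); eliminate day 2.
Row day 1 is strictly dominated by row day 2 (1>-4); eliminate day 1.
Only (day 2, day 1) remains, with payoff 1.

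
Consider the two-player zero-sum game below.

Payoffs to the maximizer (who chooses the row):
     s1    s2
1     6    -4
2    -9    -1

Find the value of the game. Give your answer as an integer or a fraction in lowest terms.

Row minima are -4 and -9, so the maximizer's maximin is -4; column maxima are 6 and -1, so the minimizer's minimax is -1. These differ, so the equilibrium is in mixed strategies.
Let the maximizer play 1 with probability p. The minimizer is indifferent when 6p − 9(1−p) = −4p − (1−p), giving p = 4/9.
Let the minimizer play s1 with probability q. The maximizer is indifferent when 6q − 4(1−q) = −9q − (1−q), giving q = 1/6.
The value is 6·(1/6) + (-4)·(5/6) = -7/3.

-7/3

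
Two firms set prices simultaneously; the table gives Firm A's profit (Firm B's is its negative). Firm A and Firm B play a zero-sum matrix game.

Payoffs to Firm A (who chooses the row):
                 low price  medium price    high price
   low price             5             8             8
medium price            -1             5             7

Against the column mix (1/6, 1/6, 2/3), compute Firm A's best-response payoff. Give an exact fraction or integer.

15/2

low price: (5)·(1/6) + (8)·(1/6) + (8)·(2/3) = 15/2.
medium price: (-1)·(1/6) + (5)·(1/6) + (7)·(2/3) = 16/3.
The best pure response is low price with expected payoff 15/2.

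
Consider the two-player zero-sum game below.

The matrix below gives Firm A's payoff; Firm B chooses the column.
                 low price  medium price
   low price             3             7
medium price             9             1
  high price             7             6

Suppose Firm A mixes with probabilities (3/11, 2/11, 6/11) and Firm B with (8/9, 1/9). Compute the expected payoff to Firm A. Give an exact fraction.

611/99

Against (8/9, 1/9), each row's expected payoff is low price: 31/9; medium price: 73/9; high price: 62/9.
Taking the (3/11, 2/11, 6/11)-weighted average: (3/11)·(31/9) + (2/11)·(73/9) + (6/11)·(62/9) = 611/99.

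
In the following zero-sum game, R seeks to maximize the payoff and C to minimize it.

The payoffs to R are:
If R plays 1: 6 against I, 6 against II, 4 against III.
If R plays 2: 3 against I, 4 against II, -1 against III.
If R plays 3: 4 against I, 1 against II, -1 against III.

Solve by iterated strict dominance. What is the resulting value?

4

Row 3 is strictly dominated by row 1 (6>4, 6>1, 4>-1); eliminate 3.
Column II is strictly dominated by III for C (4<6, -1<4); eliminate II.
Row 2 is strictly dominated by row 1 (6>3, 4>-1); eliminate 2.
Column I is strictly dominated by III for C (4<6); eliminate I.
Only (1, III) remains, with payoff 4.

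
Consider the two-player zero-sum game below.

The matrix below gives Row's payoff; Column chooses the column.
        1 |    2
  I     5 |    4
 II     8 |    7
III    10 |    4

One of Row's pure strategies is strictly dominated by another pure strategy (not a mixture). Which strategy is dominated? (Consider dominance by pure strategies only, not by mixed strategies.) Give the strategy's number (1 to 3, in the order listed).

1

Compare I with II: 8 > 5, 7 > 4.
So II strictly dominates I for Row; I is strictly dominated.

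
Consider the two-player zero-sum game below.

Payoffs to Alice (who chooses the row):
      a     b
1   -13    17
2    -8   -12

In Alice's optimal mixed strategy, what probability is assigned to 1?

2/17

Row minima are -13 and -12, so Alice's maximin is -12; column maxima are -8 and 17, so Bob's minimax is -8. These differ, so the equilibrium is in mixed strategies.
Let Alice play 1 with probability p. Bob is indifferent when −13p − 8(1−p) = 17p − 12(1−p), giving p = 2/17.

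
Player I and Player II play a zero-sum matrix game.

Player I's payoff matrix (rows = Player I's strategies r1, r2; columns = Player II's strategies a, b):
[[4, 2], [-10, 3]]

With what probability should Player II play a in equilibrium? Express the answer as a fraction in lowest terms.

1/15

Row minima are 2 and -10, so Player I's maximin is 2; column maxima are 4 and 3, so Player II's minimax is 3. These differ, so the equilibrium is in mixed strategies.
Let Player II play a with probability q. Player I is indifferent when 4q + 2(1−q) = −10q + 3(1−q), giving q = 1/15.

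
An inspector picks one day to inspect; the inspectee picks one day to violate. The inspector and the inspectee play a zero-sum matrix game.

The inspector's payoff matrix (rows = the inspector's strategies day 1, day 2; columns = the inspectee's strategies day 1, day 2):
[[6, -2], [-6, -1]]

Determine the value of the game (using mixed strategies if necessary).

Row minima are -2 and -6, so the inspector's maximin is -2; column maxima are 6 and -1, so the inspectee's minimax is -1. These differ, so the equilibrium is in mixed strategies.
Let the inspector play day 1 with probability p. The inspectee is indifferent when 6p − 6(1−p) = −2p − (1−p), giving p = 5/13.
Let the inspectee play day 1 with probability q. The inspector is indifferent when 6q − 2(1−q) = −6q − (1−q), giving q = 1/13.
The value is 6·(1/13) + (-2)·(12/13) = -18/13.

-18/13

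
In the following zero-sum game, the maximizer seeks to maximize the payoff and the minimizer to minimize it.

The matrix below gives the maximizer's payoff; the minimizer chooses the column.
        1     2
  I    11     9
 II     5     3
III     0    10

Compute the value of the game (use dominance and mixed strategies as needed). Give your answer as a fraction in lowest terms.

Row II is strictly dominated by row I, so the maximizer never plays it.
The remaining 2×2 game on (I, III) × (1, 2) has no saddle point. Let the maximizer play I with probability p; indifference gives 11p = 9p + 10(1−p), so p = 5/6.
Similarly the minimizer's optimal q on 1 is 1/12, and the value is 11·(1/12) + (9)·(11/12) = 55/6.

55/6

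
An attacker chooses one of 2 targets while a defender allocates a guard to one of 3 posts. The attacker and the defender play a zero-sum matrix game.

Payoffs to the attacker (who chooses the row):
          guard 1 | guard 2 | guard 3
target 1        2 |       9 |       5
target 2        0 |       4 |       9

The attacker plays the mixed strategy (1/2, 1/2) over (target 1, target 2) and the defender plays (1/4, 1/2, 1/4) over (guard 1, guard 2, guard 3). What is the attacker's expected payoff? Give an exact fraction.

21/4

Against (1/4, 1/2, 1/4), each row's expected payoff is target 1: 25/4; target 2: 17/4.
Taking the (1/2, 1/2)-weighted average: (1/2)·(25/4) + (1/2)·(17/4) = 21/4.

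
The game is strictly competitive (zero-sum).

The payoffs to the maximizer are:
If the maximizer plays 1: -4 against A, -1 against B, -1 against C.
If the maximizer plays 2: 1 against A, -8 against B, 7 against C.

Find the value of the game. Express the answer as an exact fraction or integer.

Column C is strictly dominated by A for the minimizer (it gives the maximizer more in every row).
The remaining 2×2 game on (1, 2) × (A, B) has no saddle point. Let the maximizer play 1 with probability p; indifference gives −4p + (1−p) = −p − 8(1−p), so p = 3/4.
Similarly the minimizer's optimal q on A is 7/12, and the value is -4·(7/12) + (-1)·(5/12) = -11/4.

-11/4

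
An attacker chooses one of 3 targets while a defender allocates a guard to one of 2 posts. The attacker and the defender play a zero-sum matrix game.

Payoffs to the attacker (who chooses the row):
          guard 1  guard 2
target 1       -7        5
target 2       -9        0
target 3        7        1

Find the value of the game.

7/3

Row target 2 is strictly dominated by row target 1, so the attacker never plays it.
The remaining 2×2 game on (target 1, target 3) × (guard 1, guard 2) has no saddle point. Let the attacker play target 1 with probability p; indifference gives −7p + 7(1−p) = 5p + (1−p), so p = 1/3.
Similarly the defender's optimal q on guard 1 is 2/9, and the value is -7·(2/9) + (5)·(7/9) = 7/3.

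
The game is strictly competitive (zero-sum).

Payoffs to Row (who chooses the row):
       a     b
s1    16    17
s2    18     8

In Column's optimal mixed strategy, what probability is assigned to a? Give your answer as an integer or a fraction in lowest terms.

Row minima are 16 and 8, so Row's maximin is 16; column maxima are 18 and 17, so Column's minimax is 17. These differ, so the equilibrium is in mixed strategies.
Let Column play a with probability q. Row is indifferent when 16q + 17(1−q) = 18q + 8(1−q), giving q = 9/11.

9/11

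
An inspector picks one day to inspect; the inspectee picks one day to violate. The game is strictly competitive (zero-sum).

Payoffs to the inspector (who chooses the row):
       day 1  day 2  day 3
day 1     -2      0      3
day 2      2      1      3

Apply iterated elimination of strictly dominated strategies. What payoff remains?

Column day 3 is strictly dominated by day 1 for the inspectee (-2<3, 2<3); eliminate day 3.
Row day 1 is strictly dominated by row day 2 (2>-2, 1>0); eliminate day 1.
Column day 1 is strictly dominated by day 2 for the inspectee (1<2); eliminate day 1.
Only (day 2, day 2) remains, with payoff 1.

1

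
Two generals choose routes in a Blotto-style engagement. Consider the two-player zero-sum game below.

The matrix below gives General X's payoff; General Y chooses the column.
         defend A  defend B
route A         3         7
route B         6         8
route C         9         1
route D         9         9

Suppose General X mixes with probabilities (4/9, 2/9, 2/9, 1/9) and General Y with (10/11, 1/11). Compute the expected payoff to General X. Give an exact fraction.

565/99

Against (10/11, 1/11), each row's expected payoff is route A: 37/11; route B: 68/11; route C: 91/11; route D: 9.
Taking the (4/9, 2/9, 2/9, 1/9)-weighted average: (4/9)·(37/11) + (2/9)·(68/11) + (2/9)·(91/11) + (1/9)·(9) = 565/99.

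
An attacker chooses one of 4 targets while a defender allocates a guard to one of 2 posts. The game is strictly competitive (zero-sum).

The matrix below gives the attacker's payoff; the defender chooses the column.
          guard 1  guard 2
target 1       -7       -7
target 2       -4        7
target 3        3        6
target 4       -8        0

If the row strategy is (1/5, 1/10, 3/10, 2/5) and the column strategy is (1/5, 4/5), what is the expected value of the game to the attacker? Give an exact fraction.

3/50

Against (1/5, 4/5), each row's expected payoff is target 1: -7; target 2: 24/5; target 3: 27/5; target 4: -8/5.
Taking the (1/5, 1/10, 3/10, 2/5)-weighted average: (1/5)·(-7) + (1/10)·(24/5) + (3/10)·(27/5) + (2/5)·(-8/5) = 3/50.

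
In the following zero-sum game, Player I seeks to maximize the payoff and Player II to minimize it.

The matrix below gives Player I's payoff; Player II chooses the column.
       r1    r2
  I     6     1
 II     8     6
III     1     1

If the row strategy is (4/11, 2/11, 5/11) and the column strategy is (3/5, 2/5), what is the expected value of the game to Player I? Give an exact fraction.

177/55

Against (3/5, 2/5), each row's expected payoff is I: 4; II: 36/5; III: 1.
Taking the (4/11, 2/11, 5/11)-weighted average: (4/11)·(4) + (2/11)·(36/5) + (5/11)·(1) = 177/55.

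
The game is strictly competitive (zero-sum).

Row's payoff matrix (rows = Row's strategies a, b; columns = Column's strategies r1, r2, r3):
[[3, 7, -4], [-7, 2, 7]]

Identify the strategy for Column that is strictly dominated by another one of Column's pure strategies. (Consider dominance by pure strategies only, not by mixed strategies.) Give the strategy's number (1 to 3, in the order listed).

Column prefers columns that give Row less. Compare r2 with r1: 3 < 7, -7 < 2.
So r1 strictly dominates r2 for Column; r2 is strictly dominated.

2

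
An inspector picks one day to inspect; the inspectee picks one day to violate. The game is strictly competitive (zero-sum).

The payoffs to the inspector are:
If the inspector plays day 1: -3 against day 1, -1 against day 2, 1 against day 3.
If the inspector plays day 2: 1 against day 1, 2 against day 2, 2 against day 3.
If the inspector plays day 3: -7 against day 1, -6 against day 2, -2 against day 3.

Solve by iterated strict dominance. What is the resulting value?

Row day 1 is strictly dominated by row day 2 (1>-3, 2>-1, 2>1); eliminate day 1.
Column day 3 is strictly dominated by day 1 for the inspectee (1<2, -7<-2); eliminate day 3.
Row day 3 is strictly dominated by row day 2 (1>-7, 2>-6); eliminate day 3.
Column day 2 is strictly dominated by day 1 for the inspectee (1<2); eliminate day 2.
Only (day 2, day 1) remains, with payoff 1.

1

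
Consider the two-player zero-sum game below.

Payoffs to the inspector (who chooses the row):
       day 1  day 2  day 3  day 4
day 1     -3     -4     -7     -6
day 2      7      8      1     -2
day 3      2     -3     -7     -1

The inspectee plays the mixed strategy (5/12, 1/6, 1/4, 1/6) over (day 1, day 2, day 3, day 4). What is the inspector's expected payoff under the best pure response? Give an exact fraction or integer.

25/6

day 1: (-3)·(5/12) + (-4)·(1/6) + (-7)·(1/4) + (-6)·(1/6) = -14/3.
day 2: (7)·(5/12) + (8)·(1/6) + (1)·(1/4) + (-2)·(1/6) = 25/6.
day 3: (2)·(5/12) + (-3)·(1/6) + (-7)·(1/4) + (-1)·(1/6) = -19/12.
The best pure response is day 2 with expected payoff 25/6.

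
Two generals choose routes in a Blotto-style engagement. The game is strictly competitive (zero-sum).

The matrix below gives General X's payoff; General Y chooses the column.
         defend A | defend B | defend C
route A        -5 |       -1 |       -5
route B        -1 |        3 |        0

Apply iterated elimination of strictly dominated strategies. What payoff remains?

Column defend B is strictly dominated by defend A for General Y (-5<-1, -1<3); eliminate defend B.
Row route A is strictly dominated by row route B (-1>-5, 0>-5); eliminate route A.
Column defend C is strictly dominated by defend A for General Y (-1<0); eliminate defend C.
Only (route B, defend A) remains, with payoff -1.

-1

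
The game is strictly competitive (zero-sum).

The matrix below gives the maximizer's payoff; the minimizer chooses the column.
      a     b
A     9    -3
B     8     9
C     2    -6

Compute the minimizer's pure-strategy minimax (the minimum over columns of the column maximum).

The worst case (largest entry) in each column is a: 9, b: 9.
The best (smallest) of these is 9.

9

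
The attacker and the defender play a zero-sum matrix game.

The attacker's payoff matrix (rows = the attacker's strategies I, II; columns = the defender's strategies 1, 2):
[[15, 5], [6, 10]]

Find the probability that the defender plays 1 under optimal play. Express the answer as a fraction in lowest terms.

5/14

Row minima are 5 and 6, so the attacker's maximin is 6; column maxima are 15 and 10, so the defender's minimax is 10. These differ, so the equilibrium is in mixed strategies.
Let the defender play 1 with probability q. The attacker is indifferent when 15q + 5(1−q) = 6q + 10(1−q), giving q = 5/14.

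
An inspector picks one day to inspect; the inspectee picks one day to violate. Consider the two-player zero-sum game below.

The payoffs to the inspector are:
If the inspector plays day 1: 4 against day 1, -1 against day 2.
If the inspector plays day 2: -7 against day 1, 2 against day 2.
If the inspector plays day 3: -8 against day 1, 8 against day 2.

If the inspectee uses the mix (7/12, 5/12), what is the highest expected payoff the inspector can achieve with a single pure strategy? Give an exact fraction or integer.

day 1: (4)·(7/12) + (-1)·(5/12) = 23/12.
day 2: (-7)·(7/12) + (2)·(5/12) = -13/4.
day 3: (-8)·(7/12) + (8)·(5/12) = -4/3.
The best pure response is day 1 with expected payoff 23/12.

23/12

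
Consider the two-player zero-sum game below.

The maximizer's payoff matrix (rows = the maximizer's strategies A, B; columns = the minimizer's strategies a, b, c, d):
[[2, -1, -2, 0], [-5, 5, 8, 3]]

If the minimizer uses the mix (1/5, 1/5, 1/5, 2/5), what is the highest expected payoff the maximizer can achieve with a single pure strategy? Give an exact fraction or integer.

14/5

A: (2)·(1/5) + (-1)·(1/5) + (-2)·(1/5) + (0)·(2/5) = -1/5.
B: (-5)·(1/5) + (5)·(1/5) + (8)·(1/5) + (3)·(2/5) = 14/5.
The best pure response is B with expected payoff 14/5.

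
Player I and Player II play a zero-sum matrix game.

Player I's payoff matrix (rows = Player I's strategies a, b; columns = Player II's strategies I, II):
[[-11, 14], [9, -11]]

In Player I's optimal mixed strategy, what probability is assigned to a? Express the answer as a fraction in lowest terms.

4/9

Row minima are -11 and -11, so Player I's maximin is -11; column maxima are 9 and 14, so Player II's minimax is 9. These differ, so the equilibrium is in mixed strategies.
Let Player I play a with probability p. Player II is indifferent when −11p + 9(1−p) = 14p − 11(1−p), giving p = 4/9.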